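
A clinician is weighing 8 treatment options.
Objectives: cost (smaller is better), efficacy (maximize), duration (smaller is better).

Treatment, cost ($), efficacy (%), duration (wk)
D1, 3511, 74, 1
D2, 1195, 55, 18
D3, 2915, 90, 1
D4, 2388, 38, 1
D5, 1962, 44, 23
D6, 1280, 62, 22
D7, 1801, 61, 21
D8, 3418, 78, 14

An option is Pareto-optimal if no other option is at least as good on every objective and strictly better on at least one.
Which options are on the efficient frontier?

D2, D3, D4, D6, D7

D1: dominated by D3 (cost 2915≤3511, efficacy 90≥74, duration 1≤1).
D2: not dominated (best cost).
D3: not dominated (best efficacy).
D4: not dominated.
D5: dominated by D2 (cost 1195≤1962, efficacy 55≥44, duration 18≤23).
D6: not dominated.
D7: not dominated.
D8: dominated by D3 (cost 2915≤3418, efficacy 90≥78, duration 1≤14).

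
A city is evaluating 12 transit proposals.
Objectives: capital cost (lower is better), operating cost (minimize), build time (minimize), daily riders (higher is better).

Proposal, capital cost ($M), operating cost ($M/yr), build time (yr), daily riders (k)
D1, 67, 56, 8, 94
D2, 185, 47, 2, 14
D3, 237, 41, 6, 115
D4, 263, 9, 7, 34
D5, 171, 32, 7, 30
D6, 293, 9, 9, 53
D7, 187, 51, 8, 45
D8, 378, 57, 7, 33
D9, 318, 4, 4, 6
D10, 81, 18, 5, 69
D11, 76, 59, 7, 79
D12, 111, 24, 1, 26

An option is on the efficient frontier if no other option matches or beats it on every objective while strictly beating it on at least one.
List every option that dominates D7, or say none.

D10: capital cost 81≤187, operating cost 18≤51, build time 5≤8, daily riders 69≥45 — dominates D7.
Others (D1, D2, D3, D4, D5, D6, D8, D9, D11, D12) are each worse than D7 on at least one objective.

D10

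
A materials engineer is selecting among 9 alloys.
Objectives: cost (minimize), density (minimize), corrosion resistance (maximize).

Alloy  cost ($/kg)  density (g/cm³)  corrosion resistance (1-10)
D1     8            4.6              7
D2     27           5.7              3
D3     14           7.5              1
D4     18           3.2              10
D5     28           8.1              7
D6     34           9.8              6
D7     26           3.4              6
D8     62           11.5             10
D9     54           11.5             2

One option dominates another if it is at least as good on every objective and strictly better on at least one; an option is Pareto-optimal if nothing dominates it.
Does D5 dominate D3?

D5 vs D3: D5 is worse on cost (28 vs 14), so it does not dominate D3.

No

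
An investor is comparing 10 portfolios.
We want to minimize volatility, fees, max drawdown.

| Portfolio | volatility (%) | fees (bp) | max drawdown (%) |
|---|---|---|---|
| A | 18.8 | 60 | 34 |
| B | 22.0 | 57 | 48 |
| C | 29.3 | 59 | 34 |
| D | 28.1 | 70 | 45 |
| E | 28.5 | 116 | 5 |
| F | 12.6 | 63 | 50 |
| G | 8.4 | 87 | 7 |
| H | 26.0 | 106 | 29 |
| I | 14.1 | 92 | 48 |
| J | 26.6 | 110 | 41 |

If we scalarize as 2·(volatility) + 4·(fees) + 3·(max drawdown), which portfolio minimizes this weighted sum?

A

A: 2·18.8 + 4·60 + 3·34 = 379.6
B: 2·22.0 + 4·57 + 3·48 = 416.0
C: 2·29.3 + 4·59 + 3·34 = 396.6
D: 2·28.1 + 4·70 + 3·45 = 471.2
E: 2·28.5 + 4·116 + 3·5 = 536.0
F: 2·12.6 + 4·63 + 3·50 = 427.2
G: 2·8.4 + 4·87 + 3·7 = 385.8
H: 2·26.0 + 4·106 + 3·29 = 563.0
I: 2·14.1 + 4·92 + 3·48 = 540.2
J: 2·26.6 + 4·110 + 3·41 = 616.2
Lowest: A at 379.6.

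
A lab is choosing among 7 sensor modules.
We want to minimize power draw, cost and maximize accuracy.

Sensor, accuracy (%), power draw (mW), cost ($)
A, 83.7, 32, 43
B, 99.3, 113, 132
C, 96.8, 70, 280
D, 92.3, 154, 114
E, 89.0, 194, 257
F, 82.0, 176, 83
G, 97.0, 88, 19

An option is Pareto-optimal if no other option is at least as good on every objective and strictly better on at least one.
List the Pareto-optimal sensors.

A: not dominated (best power draw).
B: not dominated (best accuracy).
C: not dominated.
D: dominated by G (accuracy 97.0≥92.3, power draw 88≤154, cost 19≤114).
E: dominated by B (accuracy 99.3≥89.0, power draw 113≤194, cost 132≤257).
F: dominated by A (accuracy 83.7≥82.0, power draw 32≤176, cost 43≤83).
G: not dominated (best cost).

A, B, C, G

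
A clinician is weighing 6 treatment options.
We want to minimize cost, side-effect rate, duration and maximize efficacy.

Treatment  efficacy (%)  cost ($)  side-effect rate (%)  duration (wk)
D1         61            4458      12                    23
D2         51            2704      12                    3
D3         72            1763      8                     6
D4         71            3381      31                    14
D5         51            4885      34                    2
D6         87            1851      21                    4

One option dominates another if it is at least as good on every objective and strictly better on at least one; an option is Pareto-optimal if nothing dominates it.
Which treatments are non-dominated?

D1: dominated by D3 (efficacy 72≥61, cost 1763≤4458, side-effect rate 8≤12, duration 6≤23).
D2: not dominated.
D3: not dominated (best cost).
D4: dominated by D3 (efficacy 72≥71, cost 1763≤3381, side-effect rate 8≤31, duration 6≤14).
D5: not dominated (best duration).
D6: not dominated (best efficacy).

D2, D3, D5, D6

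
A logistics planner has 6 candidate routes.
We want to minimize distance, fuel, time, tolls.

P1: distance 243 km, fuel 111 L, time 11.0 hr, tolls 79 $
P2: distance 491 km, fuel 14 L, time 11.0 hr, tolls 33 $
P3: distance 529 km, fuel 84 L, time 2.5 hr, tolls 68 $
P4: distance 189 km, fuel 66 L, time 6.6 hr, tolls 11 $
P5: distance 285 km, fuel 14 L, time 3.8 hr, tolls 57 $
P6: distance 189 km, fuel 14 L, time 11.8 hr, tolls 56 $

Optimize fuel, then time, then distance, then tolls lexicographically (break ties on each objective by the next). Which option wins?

First minimize fuel: best is 14, kept {P2, P5, P6}.
Then minimize time: best is 3.8, kept {P5}.

P5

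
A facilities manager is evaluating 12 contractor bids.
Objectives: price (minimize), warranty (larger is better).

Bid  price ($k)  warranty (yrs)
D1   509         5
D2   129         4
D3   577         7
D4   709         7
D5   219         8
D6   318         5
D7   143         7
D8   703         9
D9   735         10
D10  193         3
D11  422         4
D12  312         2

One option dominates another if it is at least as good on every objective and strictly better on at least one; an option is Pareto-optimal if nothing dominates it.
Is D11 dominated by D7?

D7 vs D11: price 143≤422, warranty 7≥4 — D7 is at least as good on every objective with at least one strict improvement.

Yes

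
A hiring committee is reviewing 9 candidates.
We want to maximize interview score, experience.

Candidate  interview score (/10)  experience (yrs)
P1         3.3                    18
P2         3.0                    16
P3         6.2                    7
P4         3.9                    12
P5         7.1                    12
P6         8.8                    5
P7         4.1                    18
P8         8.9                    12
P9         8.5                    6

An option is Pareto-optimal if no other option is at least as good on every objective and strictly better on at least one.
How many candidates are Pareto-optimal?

P1: dominated by P7 (interview score 4.1≥3.3, experience 18≥18).
P2: dominated by P1 (interview score 3.3≥3.0, experience 18≥16).
P3: dominated by P5 (interview score 7.1≥6.2, experience 12≥7).
P4: dominated by P5 (interview score 7.1≥3.9, experience 12≥12).
P5: dominated by P8 (interview score 8.9≥7.1, experience 12≥12).
P6: dominated by P8 (interview score 8.9≥8.8, experience 12≥5).
P7: not dominated.
P8: not dominated (best interview score).
P9: dominated by P8 (interview score 8.9≥8.5, experience 12≥6).
Pareto-optimal: P7, P8 → 2.

2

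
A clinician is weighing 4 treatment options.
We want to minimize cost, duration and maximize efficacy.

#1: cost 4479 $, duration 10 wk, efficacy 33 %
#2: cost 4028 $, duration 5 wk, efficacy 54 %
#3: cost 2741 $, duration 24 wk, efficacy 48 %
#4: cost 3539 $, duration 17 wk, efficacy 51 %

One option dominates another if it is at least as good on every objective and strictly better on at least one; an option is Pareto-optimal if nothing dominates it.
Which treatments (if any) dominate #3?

none

#1: worse on cost (4479 vs 2741).
#2: worse on cost (4028 vs 2741).
#4: worse on cost (3539 vs 2741).
No option dominates #3.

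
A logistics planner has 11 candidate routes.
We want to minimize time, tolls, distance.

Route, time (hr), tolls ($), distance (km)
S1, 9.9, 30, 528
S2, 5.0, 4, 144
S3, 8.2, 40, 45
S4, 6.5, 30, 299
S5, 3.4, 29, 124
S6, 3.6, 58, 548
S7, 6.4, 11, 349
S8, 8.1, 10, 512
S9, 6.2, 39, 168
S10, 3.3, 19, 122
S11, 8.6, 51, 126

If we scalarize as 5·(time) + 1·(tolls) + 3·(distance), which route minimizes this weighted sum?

S3

S1: 5·9.9 + 1·30 + 3·528 = 1663.5
S2: 5·5.0 + 1·4 + 3·144 = 461.0
S3: 5·8.2 + 1·40 + 3·45 = 216.0
S4: 5·6.5 + 1·30 + 3·299 = 959.5
S5: 5·3.4 + 1·29 + 3·124 = 418.0
S6: 5·3.6 + 1·58 + 3·548 = 1720.0
S7: 5·6.4 + 1·11 + 3·349 = 1090.0
S8: 5·8.1 + 1·10 + 3·512 = 1586.5
S9: 5·6.2 + 1·39 + 3·168 = 574.0
S10: 5·3.3 + 1·19 + 3·122 = 401.5
S11: 5·8.6 + 1·51 + 3·126 = 472.0
Lowest: S3 at 216.0.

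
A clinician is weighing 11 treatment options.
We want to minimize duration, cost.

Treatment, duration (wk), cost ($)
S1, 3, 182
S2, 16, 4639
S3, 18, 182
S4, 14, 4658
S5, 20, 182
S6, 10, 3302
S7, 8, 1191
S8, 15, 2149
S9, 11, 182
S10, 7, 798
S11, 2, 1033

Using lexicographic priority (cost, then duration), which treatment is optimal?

S1

First minimize cost: best is 182, kept {S1, S3, S5, S9}.
Then minimize duration: best is 3, kept {S1}.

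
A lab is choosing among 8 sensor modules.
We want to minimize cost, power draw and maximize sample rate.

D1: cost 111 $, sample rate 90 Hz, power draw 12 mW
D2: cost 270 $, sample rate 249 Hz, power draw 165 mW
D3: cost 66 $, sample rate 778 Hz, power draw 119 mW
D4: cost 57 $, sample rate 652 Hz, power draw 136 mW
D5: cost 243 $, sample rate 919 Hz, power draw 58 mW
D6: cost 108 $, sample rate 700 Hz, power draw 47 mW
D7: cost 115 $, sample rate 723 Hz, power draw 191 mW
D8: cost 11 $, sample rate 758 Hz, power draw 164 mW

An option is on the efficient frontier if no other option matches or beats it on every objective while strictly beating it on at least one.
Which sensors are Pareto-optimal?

D1: not dominated (best power draw).
D2: dominated by D3 (cost 66≤270, sample rate 778≥249, power draw 119≤165).
D3: not dominated.
D4: not dominated.
D5: not dominated (best sample rate).
D6: not dominated.
D7: dominated by D3 (cost 66≤115, sample rate 778≥723, power draw 119≤191).
D8: not dominated (best cost).

D1, D3, D4, D5, D6, D8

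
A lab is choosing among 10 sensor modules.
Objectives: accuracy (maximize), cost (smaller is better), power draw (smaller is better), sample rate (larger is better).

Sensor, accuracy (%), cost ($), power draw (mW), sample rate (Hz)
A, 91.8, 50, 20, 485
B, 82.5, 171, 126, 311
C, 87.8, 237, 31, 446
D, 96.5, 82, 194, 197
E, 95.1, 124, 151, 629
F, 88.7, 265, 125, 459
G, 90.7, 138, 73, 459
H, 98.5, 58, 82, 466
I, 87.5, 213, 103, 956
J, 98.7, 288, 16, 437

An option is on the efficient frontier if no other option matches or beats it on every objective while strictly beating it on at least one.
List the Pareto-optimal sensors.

A, E, H, I, J

A: not dominated (best cost).
B: dominated by A (accuracy 91.8≥82.5, cost 50≤171, power draw 20≤126, sample rate 485≥311).
C: dominated by A (accuracy 91.8≥87.8, cost 50≤237, power draw 20≤31, sample rate 485≥446).
D: dominated by H (accuracy 98.5≥96.5, cost 58≤82, power draw 82≤194, sample rate 466≥197).
E: not dominated.
F: dominated by A (accuracy 91.8≥88.7, cost 50≤265, power draw 20≤125, sample rate 485≥459).
G: dominated by A (accuracy 91.8≥90.7, cost 50≤138, power draw 20≤73, sample rate 485≥459).
H: not dominated.
I: not dominated (best sample rate).
J: not dominated (best accuracy).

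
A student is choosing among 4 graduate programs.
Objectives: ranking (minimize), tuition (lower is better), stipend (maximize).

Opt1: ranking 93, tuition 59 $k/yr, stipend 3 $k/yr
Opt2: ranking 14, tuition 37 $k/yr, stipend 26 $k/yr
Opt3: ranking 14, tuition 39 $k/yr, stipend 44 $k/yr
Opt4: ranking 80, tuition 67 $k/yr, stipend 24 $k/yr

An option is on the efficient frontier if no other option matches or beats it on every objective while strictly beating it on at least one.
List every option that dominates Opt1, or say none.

Opt2, Opt3

Opt2: ranking 14≤93, tuition 37≤59, stipend 26≥3 — dominates Opt1.
Opt3: ranking 14≤93, tuition 39≤59, stipend 44≥3 — dominates Opt1.
Others (Opt4) are each worse than Opt1 on at least one objective.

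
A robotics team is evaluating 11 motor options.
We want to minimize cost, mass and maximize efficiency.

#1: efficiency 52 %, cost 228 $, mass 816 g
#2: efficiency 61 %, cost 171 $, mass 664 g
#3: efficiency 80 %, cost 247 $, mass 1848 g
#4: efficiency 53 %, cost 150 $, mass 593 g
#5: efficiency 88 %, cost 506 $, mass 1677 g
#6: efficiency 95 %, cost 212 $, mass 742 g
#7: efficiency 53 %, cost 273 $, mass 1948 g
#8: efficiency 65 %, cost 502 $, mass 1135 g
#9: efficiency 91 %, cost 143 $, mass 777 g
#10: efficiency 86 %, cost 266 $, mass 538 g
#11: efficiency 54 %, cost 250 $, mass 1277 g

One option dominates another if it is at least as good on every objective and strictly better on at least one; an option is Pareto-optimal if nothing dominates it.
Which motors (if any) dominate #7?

#2, #3, #4, #6, #9, #10, #11

#2: efficiency 61≥53, cost 171≤273, mass 664≤1948 — dominates #7.
#3: efficiency 80≥53, cost 247≤273, mass 1848≤1948 — dominates #7.
#4: efficiency 53≥53, cost 150≤273, mass 593≤1948 — dominates #7.
#6: efficiency 95≥53, cost 212≤273, mass 742≤1948 — dominates #7.
#9: efficiency 91≥53, cost 143≤273, mass 777≤1948 — dominates #7.
#10: efficiency 86≥53, cost 266≤273, mass 538≤1948 — dominates #7.
#11: efficiency 54≥53, cost 250≤273, mass 1277≤1948 — dominates #7.
Others (#1, #5, #8) are each worse than #7 on at least one objective.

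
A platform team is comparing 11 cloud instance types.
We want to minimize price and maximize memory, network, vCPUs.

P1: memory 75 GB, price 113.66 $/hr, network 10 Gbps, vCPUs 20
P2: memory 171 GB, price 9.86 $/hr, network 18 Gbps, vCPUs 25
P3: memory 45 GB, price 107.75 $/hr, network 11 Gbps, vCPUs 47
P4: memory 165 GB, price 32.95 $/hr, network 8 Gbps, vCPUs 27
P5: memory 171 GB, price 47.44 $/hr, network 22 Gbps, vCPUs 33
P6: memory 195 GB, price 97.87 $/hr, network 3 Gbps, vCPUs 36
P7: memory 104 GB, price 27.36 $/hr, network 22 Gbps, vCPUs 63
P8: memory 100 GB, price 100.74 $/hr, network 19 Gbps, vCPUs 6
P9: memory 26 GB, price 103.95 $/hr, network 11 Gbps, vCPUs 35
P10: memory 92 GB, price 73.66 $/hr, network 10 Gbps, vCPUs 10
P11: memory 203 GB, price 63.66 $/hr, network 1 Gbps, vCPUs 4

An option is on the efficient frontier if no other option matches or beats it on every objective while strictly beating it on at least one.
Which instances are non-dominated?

P1: dominated by P2 (memory 171≥75, price 9.86≤113.66, network 18≥10, vCPUs 25≥20).
P2: not dominated (best price).
P3: dominated by P7 (memory 104≥45, price 27.36≤107.75, network 22≥11, vCPUs 63≥47).
P4: not dominated.
P5: not dominated.
P6: not dominated.
P7: not dominated (best vCPUs).
P8: dominated by P5 (memory 171≥100, price 47.44≤100.74, network 22≥19, vCPUs 33≥6).
P9: dominated by P7 (memory 104≥26, price 27.36≤103.95, network 22≥11, vCPUs 63≥35).
P10: dominated by P2 (memory 171≥92, price 9.86≤73.66, network 18≥10, vCPUs 25≥10).
P11: not dominated (best memory).

P2, P4, P5, P6, P7, P11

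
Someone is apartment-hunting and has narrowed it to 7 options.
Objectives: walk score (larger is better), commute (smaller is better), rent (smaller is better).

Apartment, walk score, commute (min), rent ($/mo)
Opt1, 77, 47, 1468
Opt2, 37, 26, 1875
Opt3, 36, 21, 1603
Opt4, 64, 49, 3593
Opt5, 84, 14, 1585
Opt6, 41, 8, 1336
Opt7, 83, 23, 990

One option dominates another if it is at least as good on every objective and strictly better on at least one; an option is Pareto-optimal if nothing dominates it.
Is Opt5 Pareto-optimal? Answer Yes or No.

Yes

Opt1: worse on walk score (77 vs 84).
Opt2: worse on walk score (37 vs 84).
Opt3: worse on walk score (36 vs 84).
Opt4: worse on walk score (64 vs 84).
Opt6: worse on walk score (41 vs 84).
Opt7: worse on walk score (83 vs 84).
No option is at least as good as Opt5 on every objective and strictly better on one.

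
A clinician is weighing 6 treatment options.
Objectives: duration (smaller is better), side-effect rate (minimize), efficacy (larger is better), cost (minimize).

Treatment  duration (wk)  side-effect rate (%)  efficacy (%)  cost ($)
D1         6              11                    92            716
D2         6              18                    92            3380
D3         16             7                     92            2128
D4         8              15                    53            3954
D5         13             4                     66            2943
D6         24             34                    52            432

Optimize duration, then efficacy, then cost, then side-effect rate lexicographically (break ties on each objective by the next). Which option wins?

First minimize duration: best is 6, kept {D1, D2}.
Then maximize efficacy: best is 92, kept {D1, D2}.
Then minimize cost: best is 716, kept {D1}.

D1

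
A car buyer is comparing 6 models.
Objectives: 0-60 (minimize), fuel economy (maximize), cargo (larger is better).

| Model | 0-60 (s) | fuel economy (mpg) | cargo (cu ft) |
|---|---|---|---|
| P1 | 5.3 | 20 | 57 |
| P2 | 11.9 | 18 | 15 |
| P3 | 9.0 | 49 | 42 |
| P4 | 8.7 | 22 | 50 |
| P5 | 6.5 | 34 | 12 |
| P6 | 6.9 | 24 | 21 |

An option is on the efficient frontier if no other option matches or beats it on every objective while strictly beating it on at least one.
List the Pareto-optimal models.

P1: not dominated (best 0-60).
P2: dominated by P1 (0-60 5.3≤11.9, fuel economy 20≥18, cargo 57≥15).
P3: not dominated (best fuel economy).
P4: not dominated.
P5: not dominated.
P6: not dominated.

P1, P3, P4, P5, P6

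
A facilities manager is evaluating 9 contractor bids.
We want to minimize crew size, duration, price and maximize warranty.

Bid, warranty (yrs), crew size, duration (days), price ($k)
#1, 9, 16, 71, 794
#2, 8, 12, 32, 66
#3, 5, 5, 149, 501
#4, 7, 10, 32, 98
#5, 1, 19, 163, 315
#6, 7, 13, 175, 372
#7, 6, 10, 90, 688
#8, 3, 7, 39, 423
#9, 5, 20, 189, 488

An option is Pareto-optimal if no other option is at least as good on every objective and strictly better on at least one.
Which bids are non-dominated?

#1: not dominated (best warranty).
#2: not dominated (best price).
#3: not dominated (best crew size).
#4: not dominated.
#5: dominated by #2 (warranty 8≥1, crew size 12≤19, duration 32≤163, price 66≤315).
#6: dominated by #2 (warranty 8≥7, crew size 12≤13, duration 32≤175, price 66≤372).
#7: dominated by #4 (warranty 7≥6, crew size 10≤10, duration 32≤90, price 98≤688).
#8: not dominated.
#9: dominated by #2 (warranty 8≥5, crew size 12≤20, duration 32≤189, price 66≤488).

#1, #2, #3, #4, #8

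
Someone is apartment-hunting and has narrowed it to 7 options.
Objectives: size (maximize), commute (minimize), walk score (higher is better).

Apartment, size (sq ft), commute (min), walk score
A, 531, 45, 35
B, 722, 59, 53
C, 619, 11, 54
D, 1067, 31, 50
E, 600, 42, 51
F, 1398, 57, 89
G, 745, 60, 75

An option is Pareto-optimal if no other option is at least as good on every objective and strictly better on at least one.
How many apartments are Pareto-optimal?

A: dominated by C (size 619≥531, commute 11≤45, walk score 54≥35).
B: dominated by F (size 1398≥722, commute 57≤59, walk score 89≥53).
C: not dominated (best commute).
D: not dominated.
E: dominated by C (size 619≥600, commute 11≤42, walk score 54≥51).
F: not dominated (best size).
G: dominated by F (size 1398≥745, commute 57≤60, walk score 89≥75).
Pareto-optimal: C, D, F → 3.

3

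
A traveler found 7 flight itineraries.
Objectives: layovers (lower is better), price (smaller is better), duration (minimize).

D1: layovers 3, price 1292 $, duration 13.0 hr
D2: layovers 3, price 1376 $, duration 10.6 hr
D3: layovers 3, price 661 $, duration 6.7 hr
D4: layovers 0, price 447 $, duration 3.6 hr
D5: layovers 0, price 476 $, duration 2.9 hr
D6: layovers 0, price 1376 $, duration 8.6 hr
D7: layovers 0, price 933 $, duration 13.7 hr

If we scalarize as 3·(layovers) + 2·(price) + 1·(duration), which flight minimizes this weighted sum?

D1: 3·3 + 2·1292 + 1·13.0 = 2606.0
D2: 3·3 + 2·1376 + 1·10.6 = 2771.6
D3: 3·3 + 2·661 + 1·6.7 = 1337.7
D4: 3·0 + 2·447 + 1·3.6 = 897.6
D5: 3·0 + 2·476 + 1·2.9 = 954.9
D6: 3·0 + 2·1376 + 1·8.6 = 2760.6
D7: 3·0 + 2·933 + 1·13.7 = 1879.7
Lowest: D4 at 897.6.

D4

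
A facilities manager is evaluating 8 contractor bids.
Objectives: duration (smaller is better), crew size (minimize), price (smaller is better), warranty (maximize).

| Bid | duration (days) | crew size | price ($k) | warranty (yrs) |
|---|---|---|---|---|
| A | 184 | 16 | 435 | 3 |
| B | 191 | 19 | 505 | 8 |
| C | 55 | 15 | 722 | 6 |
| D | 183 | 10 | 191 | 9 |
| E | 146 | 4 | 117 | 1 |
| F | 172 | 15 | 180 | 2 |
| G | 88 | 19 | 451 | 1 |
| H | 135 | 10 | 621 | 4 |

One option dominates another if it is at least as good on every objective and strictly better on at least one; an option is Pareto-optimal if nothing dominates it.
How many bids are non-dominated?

A: dominated by D (duration 183≤184, crew size 10≤16, price 191≤435, warranty 9≥3).
B: dominated by D (duration 183≤191, crew size 10≤19, price 191≤505, warranty 9≥8).
C: not dominated (best duration).
D: not dominated (best warranty).
E: not dominated (best crew size).
F: not dominated.
G: not dominated.
H: not dominated.
Pareto-optimal: C, D, E, F, G, H → 6.

6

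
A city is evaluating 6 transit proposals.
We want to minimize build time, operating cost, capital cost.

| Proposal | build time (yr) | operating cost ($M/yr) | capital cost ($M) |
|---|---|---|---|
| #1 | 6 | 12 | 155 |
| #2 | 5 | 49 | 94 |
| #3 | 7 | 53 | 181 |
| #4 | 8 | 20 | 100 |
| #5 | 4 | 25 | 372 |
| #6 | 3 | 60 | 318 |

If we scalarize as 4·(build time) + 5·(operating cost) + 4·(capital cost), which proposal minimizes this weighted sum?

#1: 4·6 + 5·12 + 4·155 = 704
#2: 4·5 + 5·49 + 4·94 = 641
#3: 4·7 + 5·53 + 4·181 = 1017
#4: 4·8 + 5·20 + 4·100 = 532
#5: 4·4 + 5·25 + 4·372 = 1629
#6: 4·3 + 5·60 + 4·318 = 1584
Lowest: #4 at 532.

#4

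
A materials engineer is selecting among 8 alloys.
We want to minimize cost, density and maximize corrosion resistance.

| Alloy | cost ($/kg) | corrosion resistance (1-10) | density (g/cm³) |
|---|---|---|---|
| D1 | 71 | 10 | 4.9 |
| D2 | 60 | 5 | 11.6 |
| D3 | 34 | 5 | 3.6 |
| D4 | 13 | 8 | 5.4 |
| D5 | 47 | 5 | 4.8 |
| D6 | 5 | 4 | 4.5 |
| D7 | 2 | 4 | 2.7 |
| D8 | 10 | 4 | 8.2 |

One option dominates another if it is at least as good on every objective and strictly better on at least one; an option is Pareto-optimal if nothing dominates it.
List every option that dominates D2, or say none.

D3: cost 34≤60, corrosion resistance 5≥5, density 3.6≤11.6 — dominates D2.
D4: cost 13≤60, corrosion resistance 8≥5, density 5.4≤11.6 — dominates D2.
D5: cost 47≤60, corrosion resistance 5≥5, density 4.8≤11.6 — dominates D2.
Others (D1, D6, D7, D8) are each worse than D2 on at least one objective.

D3, D4, D5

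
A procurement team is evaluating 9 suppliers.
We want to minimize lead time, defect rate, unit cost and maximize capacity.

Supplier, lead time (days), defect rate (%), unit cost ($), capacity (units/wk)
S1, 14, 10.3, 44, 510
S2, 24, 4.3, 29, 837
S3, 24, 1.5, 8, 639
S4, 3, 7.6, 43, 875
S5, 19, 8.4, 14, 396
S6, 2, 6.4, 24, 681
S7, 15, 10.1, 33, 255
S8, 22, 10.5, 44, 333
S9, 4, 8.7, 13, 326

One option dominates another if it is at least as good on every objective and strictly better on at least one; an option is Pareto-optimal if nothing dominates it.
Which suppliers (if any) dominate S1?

S4: lead time 3≤14, defect rate 7.6≤10.3, unit cost 43≤44, capacity 875≥510 — dominates S1.
S6: lead time 2≤14, defect rate 6.4≤10.3, unit cost 24≤44, capacity 681≥510 — dominates S1.
Others (S2, S3, S5, S7, S8, S9) are each worse than S1 on at least one objective.

S4, S6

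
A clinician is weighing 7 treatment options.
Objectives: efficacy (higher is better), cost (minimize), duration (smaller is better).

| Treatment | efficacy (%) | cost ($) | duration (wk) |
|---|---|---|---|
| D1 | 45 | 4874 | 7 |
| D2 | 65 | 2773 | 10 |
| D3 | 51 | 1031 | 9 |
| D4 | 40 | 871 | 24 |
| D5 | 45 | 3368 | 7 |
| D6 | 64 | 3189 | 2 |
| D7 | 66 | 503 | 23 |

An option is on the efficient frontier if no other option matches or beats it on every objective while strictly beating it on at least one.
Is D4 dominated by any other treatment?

Yes

D7 vs D4: efficacy 66≥40, cost 503≤871, duration 23≤24 — D7 is at least as good on every objective and strictly better on at least one, so D7 dominates D4.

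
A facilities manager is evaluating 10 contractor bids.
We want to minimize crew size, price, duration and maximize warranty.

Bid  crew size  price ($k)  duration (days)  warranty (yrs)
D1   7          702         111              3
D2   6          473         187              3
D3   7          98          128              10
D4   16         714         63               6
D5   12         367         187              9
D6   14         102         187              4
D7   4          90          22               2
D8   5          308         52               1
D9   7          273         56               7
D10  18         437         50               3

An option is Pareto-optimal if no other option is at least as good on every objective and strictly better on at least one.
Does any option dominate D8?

D7 vs D8: crew size 4≤5, price 90≤308, duration 22≤52, warranty 2≥1 — D7 is at least as good on every objective and strictly better on at least one, so D7 dominates D8.

Yes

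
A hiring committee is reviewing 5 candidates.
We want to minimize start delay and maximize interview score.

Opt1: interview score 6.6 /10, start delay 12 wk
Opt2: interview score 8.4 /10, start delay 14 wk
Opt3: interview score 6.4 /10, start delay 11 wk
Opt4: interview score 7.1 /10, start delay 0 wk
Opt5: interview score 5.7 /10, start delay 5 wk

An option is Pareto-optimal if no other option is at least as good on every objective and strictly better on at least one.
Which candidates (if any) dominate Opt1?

Opt4: interview score 7.1≥6.6, start delay 0≤12 — dominates Opt1.
Others (Opt2, Opt3, Opt5) are each worse than Opt1 on at least one objective.

Opt4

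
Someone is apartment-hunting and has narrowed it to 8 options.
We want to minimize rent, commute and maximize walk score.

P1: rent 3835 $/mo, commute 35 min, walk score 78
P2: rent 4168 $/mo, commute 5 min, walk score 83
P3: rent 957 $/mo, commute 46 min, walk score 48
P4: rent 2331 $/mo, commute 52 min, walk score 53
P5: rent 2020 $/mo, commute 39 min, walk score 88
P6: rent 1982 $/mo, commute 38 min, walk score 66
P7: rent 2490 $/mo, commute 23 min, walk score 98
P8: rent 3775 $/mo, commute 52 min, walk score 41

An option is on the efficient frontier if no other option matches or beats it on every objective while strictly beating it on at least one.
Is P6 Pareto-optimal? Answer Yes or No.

P1: worse on rent (3835 vs 1982).
P2: worse on rent (4168 vs 1982).
P3: worse on commute (46 vs 38).
P4: worse on rent (2331 vs 1982).
P5: worse on rent (2020 vs 1982).
P7: worse on rent (2490 vs 1982).
P8: worse on rent (3775 vs 1982).
No option is at least as good as P6 on every objective and strictly better on one.

Yes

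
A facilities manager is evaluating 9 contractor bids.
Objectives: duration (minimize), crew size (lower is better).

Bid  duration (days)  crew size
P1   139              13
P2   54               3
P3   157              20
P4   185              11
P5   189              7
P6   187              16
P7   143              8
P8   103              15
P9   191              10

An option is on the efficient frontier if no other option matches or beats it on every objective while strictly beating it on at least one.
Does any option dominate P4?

P2 vs P4: duration 54≤185, crew size 3≤11 — P2 is at least as good on every objective and strictly better on at least one, so P2 dominates P4.

Yes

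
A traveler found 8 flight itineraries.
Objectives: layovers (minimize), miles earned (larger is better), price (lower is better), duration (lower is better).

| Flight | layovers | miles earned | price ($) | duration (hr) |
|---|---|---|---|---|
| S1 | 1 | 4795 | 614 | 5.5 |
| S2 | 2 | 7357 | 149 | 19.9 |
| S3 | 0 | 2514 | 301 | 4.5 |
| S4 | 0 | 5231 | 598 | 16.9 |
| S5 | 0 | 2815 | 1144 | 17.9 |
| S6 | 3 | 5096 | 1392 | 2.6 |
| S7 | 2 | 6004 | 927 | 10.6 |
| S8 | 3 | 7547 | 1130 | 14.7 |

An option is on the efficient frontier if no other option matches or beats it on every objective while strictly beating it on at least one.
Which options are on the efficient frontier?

S1, S2, S3, S4, S6, S7, S8

S1: not dominated.
S2: not dominated (best price).
S3: not dominated.
S4: not dominated.
S5: dominated by S4 (layovers 0≤0, miles earned 5231≥2815, price 598≤1144, duration 16.9≤17.9).
S6: not dominated (best duration).
S7: not dominated.
S8: not dominated (best miles earned).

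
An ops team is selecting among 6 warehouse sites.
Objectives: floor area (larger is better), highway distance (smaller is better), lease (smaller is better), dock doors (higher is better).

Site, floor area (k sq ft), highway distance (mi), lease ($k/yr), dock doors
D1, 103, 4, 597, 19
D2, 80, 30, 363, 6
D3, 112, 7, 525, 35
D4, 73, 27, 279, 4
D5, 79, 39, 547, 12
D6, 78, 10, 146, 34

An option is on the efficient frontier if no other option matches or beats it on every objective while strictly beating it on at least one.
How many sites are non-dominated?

D1: not dominated (best highway distance).
D2: not dominated.
D3: not dominated (best floor area).
D4: dominated by D6 (floor area 78≥73, highway distance 10≤27, lease 146≤279, dock doors 34≥4).
D5: dominated by D3 (floor area 112≥79, highway distance 7≤39, lease 525≤547, dock doors 35≥12).
D6: not dominated (best lease).
Pareto-optimal: D1, D2, D3, D6 → 4.

4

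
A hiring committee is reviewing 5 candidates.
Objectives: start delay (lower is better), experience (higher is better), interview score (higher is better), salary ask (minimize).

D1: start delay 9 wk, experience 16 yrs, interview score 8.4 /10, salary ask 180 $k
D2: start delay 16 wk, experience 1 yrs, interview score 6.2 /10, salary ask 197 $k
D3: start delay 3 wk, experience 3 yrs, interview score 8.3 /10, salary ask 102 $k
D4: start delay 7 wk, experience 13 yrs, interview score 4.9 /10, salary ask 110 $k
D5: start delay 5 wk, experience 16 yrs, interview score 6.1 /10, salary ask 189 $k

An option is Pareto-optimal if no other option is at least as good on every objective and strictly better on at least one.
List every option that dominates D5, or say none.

none

D1: worse on start delay (9 vs 5).
D2: worse on start delay (16 vs 5).
D3: worse on experience (3 vs 16).
D4: worse on start delay (7 vs 5).
No option dominates D5.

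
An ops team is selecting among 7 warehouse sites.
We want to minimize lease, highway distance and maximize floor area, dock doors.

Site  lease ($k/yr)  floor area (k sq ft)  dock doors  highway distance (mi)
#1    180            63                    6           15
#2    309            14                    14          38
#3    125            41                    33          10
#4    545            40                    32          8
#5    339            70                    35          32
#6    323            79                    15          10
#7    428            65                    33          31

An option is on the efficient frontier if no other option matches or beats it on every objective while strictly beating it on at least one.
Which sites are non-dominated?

#1: not dominated.
#2: dominated by #3 (lease 125≤309, floor area 41≥14, dock doors 33≥14, highway distance 10≤38).
#3: not dominated (best lease).
#4: not dominated (best highway distance).
#5: not dominated (best dock doors).
#6: not dominated (best floor area).
#7: not dominated.

#1, #3, #4, #5, #6, #7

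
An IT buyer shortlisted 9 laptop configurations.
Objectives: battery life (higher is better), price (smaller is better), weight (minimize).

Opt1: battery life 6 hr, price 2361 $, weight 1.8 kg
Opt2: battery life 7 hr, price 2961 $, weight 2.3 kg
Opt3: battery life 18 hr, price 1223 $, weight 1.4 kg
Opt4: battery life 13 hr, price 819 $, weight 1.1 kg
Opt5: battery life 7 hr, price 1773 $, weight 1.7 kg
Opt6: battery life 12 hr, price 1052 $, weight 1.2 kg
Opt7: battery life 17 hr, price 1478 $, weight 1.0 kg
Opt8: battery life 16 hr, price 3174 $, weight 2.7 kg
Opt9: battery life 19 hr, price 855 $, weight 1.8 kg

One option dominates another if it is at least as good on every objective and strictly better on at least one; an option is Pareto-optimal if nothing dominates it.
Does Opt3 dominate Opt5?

Opt3 vs Opt5: battery life 18≥7, price 1223≤1773, weight 1.4≤1.7 — Opt3 is at least as good on every objective with at least one strict improvement.

Yes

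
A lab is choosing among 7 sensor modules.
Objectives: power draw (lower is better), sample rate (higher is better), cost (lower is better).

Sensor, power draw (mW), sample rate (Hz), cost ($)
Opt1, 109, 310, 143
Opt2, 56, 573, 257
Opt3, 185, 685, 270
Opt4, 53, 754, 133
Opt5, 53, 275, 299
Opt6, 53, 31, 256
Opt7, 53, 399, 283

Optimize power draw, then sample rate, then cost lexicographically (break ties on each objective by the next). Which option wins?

First minimize power draw: best is 53, kept {Opt4, Opt5, Opt6, Opt7}.
Then maximize sample rate: best is 754, kept {Opt4}.

Opt4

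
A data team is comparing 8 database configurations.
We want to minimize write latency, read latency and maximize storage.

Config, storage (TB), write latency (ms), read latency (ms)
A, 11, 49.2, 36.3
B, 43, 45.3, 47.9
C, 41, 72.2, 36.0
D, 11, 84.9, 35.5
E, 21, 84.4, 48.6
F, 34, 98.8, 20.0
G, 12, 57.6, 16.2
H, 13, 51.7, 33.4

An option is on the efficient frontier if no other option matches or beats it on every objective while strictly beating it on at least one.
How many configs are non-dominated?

A: not dominated.
B: not dominated (best storage).
C: not dominated.
D: dominated by G (storage 12≥11, write latency 57.6≤84.9, read latency 16.2≤35.5).
E: dominated by B (storage 43≥21, write latency 45.3≤84.4, read latency 47.9≤48.6).
F: not dominated.
G: not dominated (best read latency).
H: not dominated.
Pareto-optimal: A, B, C, F, G, H → 6.

6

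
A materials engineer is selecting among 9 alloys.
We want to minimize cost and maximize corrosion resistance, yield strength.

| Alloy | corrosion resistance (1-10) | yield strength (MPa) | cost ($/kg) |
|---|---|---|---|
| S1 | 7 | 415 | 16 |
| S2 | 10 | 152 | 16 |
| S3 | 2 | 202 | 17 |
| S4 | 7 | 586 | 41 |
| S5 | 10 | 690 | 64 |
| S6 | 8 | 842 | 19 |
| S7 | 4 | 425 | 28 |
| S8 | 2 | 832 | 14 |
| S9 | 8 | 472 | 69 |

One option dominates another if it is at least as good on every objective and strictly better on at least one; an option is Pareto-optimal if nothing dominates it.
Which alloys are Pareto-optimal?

S1: not dominated.
S2: not dominated.
S3: dominated by S1 (corrosion resistance 7≥2, yield strength 415≥202, cost 16≤17).
S4: dominated by S6 (corrosion resistance 8≥7, yield strength 842≥586, cost 19≤41).
S5: not dominated.
S6: not dominated (best yield strength).
S7: dominated by S6 (corrosion resistance 8≥4, yield strength 842≥425, cost 19≤28).
S8: not dominated (best cost).
S9: dominated by S5 (corrosion resistance 10≥8, yield strength 690≥472, cost 64≤69).

S1, S2, S5, S6, S8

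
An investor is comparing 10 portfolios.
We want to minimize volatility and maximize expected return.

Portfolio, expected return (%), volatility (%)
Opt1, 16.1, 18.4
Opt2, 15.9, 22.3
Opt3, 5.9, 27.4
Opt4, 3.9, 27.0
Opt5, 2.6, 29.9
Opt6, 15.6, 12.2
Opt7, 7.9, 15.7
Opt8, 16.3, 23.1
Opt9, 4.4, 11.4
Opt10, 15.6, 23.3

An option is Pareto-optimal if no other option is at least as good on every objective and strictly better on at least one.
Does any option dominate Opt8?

No

Opt1: worse on expected return (16.1 vs 16.3).
Opt2: worse on expected return (15.9 vs 16.3).
Opt3: worse on expected return (5.9 vs 16.3).
Opt4: worse on expected return (3.9 vs 16.3).
Opt5: worse on expected return (2.6 vs 16.3).
Opt6: worse on expected return (15.6 vs 16.3).
Opt7: worse on expected return (7.9 vs 16.3).
Opt9: worse on expected return (4.4 vs 16.3).
Opt10: worse on expected return (15.6 vs 16.3).
No option is at least as good as Opt8 on every objective and strictly better on one.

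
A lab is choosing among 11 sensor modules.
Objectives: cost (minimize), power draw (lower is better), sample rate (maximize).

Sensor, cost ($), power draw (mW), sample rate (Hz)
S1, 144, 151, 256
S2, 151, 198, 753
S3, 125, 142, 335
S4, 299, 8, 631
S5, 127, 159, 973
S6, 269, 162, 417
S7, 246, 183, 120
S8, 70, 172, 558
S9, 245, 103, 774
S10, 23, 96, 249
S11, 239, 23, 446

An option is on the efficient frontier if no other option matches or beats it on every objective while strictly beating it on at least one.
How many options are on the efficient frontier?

S1: dominated by S3 (cost 125≤144, power draw 142≤151, sample rate 335≥256).
S2: dominated by S5 (cost 127≤151, power draw 159≤198, sample rate 973≥753).
S3: not dominated.
S4: not dominated (best power draw).
S5: not dominated (best sample rate).
S6: dominated by S5 (cost 127≤269, power draw 159≤162, sample rate 973≥417).
S7: dominated by S1 (cost 144≤246, power draw 151≤183, sample rate 256≥120).
S8: not dominated.
S9: not dominated.
S10: not dominated (best cost).
S11: not dominated.
Pareto-optimal: S3, S4, S5, S8, S9, S10, S11 → 7.

7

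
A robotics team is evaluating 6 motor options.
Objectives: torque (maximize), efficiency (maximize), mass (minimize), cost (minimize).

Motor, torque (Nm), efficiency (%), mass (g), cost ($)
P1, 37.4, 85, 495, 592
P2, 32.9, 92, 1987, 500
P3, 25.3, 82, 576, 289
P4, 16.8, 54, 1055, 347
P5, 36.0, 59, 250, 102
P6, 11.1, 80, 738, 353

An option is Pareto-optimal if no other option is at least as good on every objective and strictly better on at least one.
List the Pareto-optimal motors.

P1, P2, P3, P5

P1: not dominated (best torque).
P2: not dominated (best efficiency).
P3: not dominated.
P4: dominated by P3 (torque 25.3≥16.8, efficiency 82≥54, mass 576≤1055, cost 289≤347).
P5: not dominated (best mass).
P6: dominated by P3 (torque 25.3≥11.1, efficiency 82≥80, mass 576≤738, cost 289≤353).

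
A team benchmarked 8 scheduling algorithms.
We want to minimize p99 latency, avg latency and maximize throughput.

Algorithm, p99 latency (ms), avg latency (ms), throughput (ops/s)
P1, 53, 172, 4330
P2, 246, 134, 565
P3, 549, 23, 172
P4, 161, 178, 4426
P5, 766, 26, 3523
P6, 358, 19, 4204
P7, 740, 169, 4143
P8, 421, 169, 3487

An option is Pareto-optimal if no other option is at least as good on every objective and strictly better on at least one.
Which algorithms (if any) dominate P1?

P2: worse on p99 latency (246 vs 53).
P3: worse on p99 latency (549 vs 53).
P4: worse on p99 latency (161 vs 53).
P5: worse on p99 latency (766 vs 53).
P6: worse on p99 latency (358 vs 53).
P7: worse on p99 latency (740 vs 53).
P8: worse on p99 latency (421 vs 53).
No option dominates P1.

none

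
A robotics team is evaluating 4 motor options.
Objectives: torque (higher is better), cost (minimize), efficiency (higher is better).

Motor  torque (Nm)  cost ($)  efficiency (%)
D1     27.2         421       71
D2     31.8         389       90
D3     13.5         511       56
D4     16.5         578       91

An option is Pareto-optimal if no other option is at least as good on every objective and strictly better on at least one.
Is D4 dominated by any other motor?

No

D1: worse on efficiency (71 vs 91).
D2: worse on efficiency (90 vs 91).
D3: worse on torque (13.5 vs 16.5).
No option is at least as good as D4 on every objective and strictly better on one.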